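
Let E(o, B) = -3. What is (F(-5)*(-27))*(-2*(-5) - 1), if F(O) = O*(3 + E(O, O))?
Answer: 0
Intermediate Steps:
F(O) = 0 (F(O) = O*(3 - 3) = O*0 = 0)
(F(-5)*(-27))*(-2*(-5) - 1) = (0*(-27))*(-2*(-5) - 1) = 0*(10 - 1) = 0*9 = 0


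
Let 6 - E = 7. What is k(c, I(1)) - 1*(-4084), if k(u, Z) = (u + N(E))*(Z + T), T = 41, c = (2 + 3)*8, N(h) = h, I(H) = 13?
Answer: 6190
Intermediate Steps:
E = -1 (E = 6 - 1*7 = 6 - 7 = -1)
c = 40 (c = 5*8 = 40)
k(u, Z) = (-1 + u)*(41 + Z) (k(u, Z) = (u - 1)*(Z + 41) = (-1 + u)*(41 + Z))
k(c, I(1)) - 1*(-4084) = (-41 - 1*13 + 41*40 + 13*40) - 1*(-4084) = (-41 - 13 + 1640 + 520) + 4084 = 2106 + 4084 = 6190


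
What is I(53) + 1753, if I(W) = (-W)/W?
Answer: 1752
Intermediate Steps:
I(W) = -1
I(53) + 1753 = -1 + 1753 = 1752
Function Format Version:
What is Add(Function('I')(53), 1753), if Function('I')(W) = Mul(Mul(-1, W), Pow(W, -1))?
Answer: 1752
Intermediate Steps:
Function('I')(W) = -1
Add(Function('I')(53), 1753) = Add(-1, 1753) = 1752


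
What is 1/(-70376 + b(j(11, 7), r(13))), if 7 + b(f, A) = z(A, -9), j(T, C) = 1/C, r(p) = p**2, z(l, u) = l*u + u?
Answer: -1/71913 ≈ -1.3906e-5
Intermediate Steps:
z(l, u) = u + l*u
b(f, A) = -16 - 9*A (b(f, A) = -7 - 9*(1 + A) = -7 + (-9 - 9*A) = -16 - 9*A)
1/(-70376 + b(j(11, 7), r(13))) = 1/(-70376 + (-16 - 9*13**2)) = 1/(-70376 + (-16 - 9*169)) = 1/(-70376 + (-16 - 1521)) = 1/(-70376 - 1537) = 1/(-71913) = -1/71913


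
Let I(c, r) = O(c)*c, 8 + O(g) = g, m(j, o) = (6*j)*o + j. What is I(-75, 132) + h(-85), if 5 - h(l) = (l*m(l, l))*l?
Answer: -312583395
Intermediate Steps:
m(j, o) = j + 6*j*o (m(j, o) = 6*j*o + j = j + 6*j*o)
O(g) = -8 + g
h(l) = 5 - l**3*(1 + 6*l) (h(l) = 5 - l*(l*(1 + 6*l))*l = 5 - l**2*(1 + 6*l)*l = 5 - l**3*(1 + 6*l))
I(c, r) = c*(-8 + c) (I(c, r) = (-8 + c)*c = c*(-8 + c))
I(-75, 132) + h(-85) = -75*(-8 - 75) + (5 - 1*(-85)**3 - 6*(-85)**4) = -75*(-83) + (5 - 1*(-614125) - 6*52200625) = 6225 + (5 + 614125 - 313203750) = 6225 - 312589620 = -312583395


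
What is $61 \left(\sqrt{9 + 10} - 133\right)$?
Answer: $-8113 + 61 \sqrt{19} \approx -7847.1$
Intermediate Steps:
$61 \left(\sqrt{9 + 10} - 133\right) = 61 \left(\sqrt{19} - 133\right) = 61 \left(-133 + \sqrt{19}\right) = -8113 + 61 \sqrt{19}$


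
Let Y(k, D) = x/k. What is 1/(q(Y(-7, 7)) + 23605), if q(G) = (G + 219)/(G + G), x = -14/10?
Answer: 1/24153 ≈ 4.1403e-5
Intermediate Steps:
x = -7/5 (x = -14*⅒ = -7/5 ≈ -1.4000)
Y(k, D) = -7/(5*k)
q(G) = (219 + G)/(2*G) (q(G) = (219 + G)/((2*G)) = (219 + G)*(1/(2*G)) = (219 + G)/(2*G))
1/(q(Y(-7, 7)) + 23605) = 1/((219 - 7/5/(-7))/(2*((-7/5/(-7)))) + 23605) = 1/((219 - 7/5*(-⅐))/(2*((-7/5*(-⅐)))) + 23605) = 1/((219 + ⅕)/(2*(⅕)) + 23605) = 1/((½)*5*(1096/5) + 23605) = 1/(548 + 23605) = 1/24153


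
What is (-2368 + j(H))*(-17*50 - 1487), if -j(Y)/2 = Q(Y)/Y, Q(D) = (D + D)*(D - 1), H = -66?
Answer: 4907700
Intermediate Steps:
Q(D) = 2*D*(-1 + D) (Q(D) = (2*D)*(-1 + D) = 2*D*(-1 + D))
j(Y) = 4 - 4*Y (j(Y) = -2*2*Y*(-1 + Y)/Y = -2*(-2 + 2*Y) = 4 - 4*Y)
(-2368 + j(H))*(-17*50 - 1487) = (-2368 + (4 - 4*(-66)))*(-17*50 - 1487) = (-2368 + (4 + 264))*(-850 - 1487) = (-2368 + 268)*(-2337) = -2100*(-2337) = 4907700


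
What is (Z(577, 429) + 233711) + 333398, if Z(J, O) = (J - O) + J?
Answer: 567834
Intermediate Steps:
Z(J, O) = -O + 2*J
(Z(577, 429) + 233711) + 333398 = ((-1*429 + 2*577) + 233711) + 333398 = ((-429 + 1154) + 233711) + 333398 = (725 + 233711) + 333398 = 234436 + 333398 = 567834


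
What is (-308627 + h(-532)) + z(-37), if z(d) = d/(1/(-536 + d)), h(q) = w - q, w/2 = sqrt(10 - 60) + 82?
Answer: -286730 + 10*I*sqrt(2) ≈ -2.8673e+5 + 14.142*I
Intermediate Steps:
w = 164 + 10*I*sqrt(2) (w = 2*(sqrt(10 - 60) + 82) = 2*(sqrt(-50) + 82) = 2*(5*I*sqrt(2) + 82) = 2*(82 + 5*I*sqrt(2)) = 164 + 10*I*sqrt(2) ≈ 164.0 + 14.142*I)
h(q) = 164 - q + 10*I*sqrt(2) (h(q) = (164 + 10*I*sqrt(2)) - q = 164 - q + 10*I*sqrt(2))
z(d) = d*(-536 + d)
(-308627 + h(-532)) + z(-37) = (-308627 + (164 - 1*(-532) + 10*I*sqrt(2))) - 37*(-536 - 37) = (-308627 + (164 + 532 + 10*I*sqrt(2))) - 37*(-573) = (-308627 + (696 + 10*I*sqrt(2))) + 21201 = (-307931 + 10*I*sqrt(2)) + 21201 = -286730 + 10*I*sqrt(2)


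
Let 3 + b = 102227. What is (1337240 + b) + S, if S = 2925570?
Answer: 4365034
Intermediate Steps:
b = 102224 (b = -3 + 102227 = 102224)
(1337240 + b) + S = (1337240 + 102224) + 2925570 = 1439464 + 2925570 = 4365034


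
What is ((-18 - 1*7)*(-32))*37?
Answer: 29600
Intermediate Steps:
((-18 - 1*7)*(-32))*37 = ((-18 - 7)*(-32))*37 = -25*(-32)*37 = 800*37 = 29600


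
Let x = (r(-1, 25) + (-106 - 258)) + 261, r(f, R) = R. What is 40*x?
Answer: -3120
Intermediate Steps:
x = -78 (x = (25 + (-106 - 258)) + 261 = (25 - 364) + 261 = -339 + 261 = -78)
40*x = 40*(-78) = -3120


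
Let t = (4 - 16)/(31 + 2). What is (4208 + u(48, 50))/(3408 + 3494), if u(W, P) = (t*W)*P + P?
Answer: 18619/37961 ≈ 0.49048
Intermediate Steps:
t = -4/11 (t = -12/33 = -12*1/33 = -4/11 ≈ -0.36364)
u(W, P) = P - 4*P*W/11 (u(W, P) = (-4*W/11)*P + P = -4*P*W/11 + P = P - 4*P*W/11)
(4208 + u(48, 50))/(3408 + 3494) = (4208 + (1/11)*50*(11 - 4*48))/(3408 + 3494) = (4208 + (1/11)*50*(11 - 192))/6902 = (4208 + (1/11)*50*(-181))*(1/6902) = (4208 - 9050/11)*(1/6902) = (37238/11)*(1/6902) = 18619/37961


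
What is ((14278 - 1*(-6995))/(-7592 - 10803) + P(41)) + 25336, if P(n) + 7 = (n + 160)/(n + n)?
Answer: 38207963319/1508390 ≈ 25330.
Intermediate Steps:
P(n) = -7 + (160 + n)/(2*n) (P(n) = -7 + (n + 160)/(n + n) = -7 + (160 + n)/((2*n)) = -7 + (160 + n)*(1/(2*n)) = -7 + (160 + n)/(2*n))
((14278 - 1*(-6995))/(-7592 - 10803) + P(41)) + 25336 = ((14278 - 1*(-6995))/(-7592 - 10803) + (-13/2 + 80/41)) + 25336 = ((14278 + 6995)/(-18395) + (-13/2 + 80*(1/41))) + 25336 = (21273*(-1/18395) + (-13/2 + 80/41)) + 25336 = (-21273/18395 - 373/82) + 25336 = -8605721/1508390 + 25336 = 38207963319/1508390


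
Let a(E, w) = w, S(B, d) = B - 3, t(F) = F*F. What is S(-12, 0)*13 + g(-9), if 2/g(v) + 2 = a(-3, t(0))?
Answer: -196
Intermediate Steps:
t(F) = F**2
S(B, d) = -3 + B
g(v) = -1 (g(v) = 2/(-2 + 0**2) = 2/(-2 + 0) = 2/(-2) = 2*(-1/2) = -1)
S(-12, 0)*13 + g(-9) = (-3 - 12)*13 - 1 = -15*13 - 1 = -195 - 1 = -196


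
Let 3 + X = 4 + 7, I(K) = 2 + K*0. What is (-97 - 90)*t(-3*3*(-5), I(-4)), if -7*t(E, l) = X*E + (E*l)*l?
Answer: 100980/7 ≈ 14426.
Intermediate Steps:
I(K) = 2 (I(K) = 2 + 0 = 2)
X = 8 (X = -3 + (4 + 7) = -3 + 11 = 8)
t(E, l) = -8*E/7 - E*l²/7 (t(E, l) = -(8*E + (E*l)*l)/7 = -(8*E + E*l²)/7 = -8*E/7 - E*l²/7)
(-97 - 90)*t(-3*3*(-5), I(-4)) = (-97 - 90)*(--3*3*(-5)*(8 + 2²)/7) = -(-187)*(-9*(-5))*(8 + 4)/7 = -(-187)*45*12/7 = -187*(-540/7) = 100980/7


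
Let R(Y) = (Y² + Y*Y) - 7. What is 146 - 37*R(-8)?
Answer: -4331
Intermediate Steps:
R(Y) = -7 + 2*Y² (R(Y) = (Y² + Y²) - 7 = 2*Y² - 7 = -7 + 2*Y²)
146 - 37*R(-8) = 146 - 37*(-7 + 2*(-8)²) = 146 - 37*(-7 + 2*64) = 146 - 37*(-7 + 128) = 146 - 37*121 = 146 - 4477 = -4331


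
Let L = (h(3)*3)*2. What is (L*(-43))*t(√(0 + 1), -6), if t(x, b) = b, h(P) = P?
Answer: 4644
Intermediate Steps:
L = 18 (L = (3*3)*2 = 9*2 = 18)
(L*(-43))*t(√(0 + 1), -6) = (18*(-43))*(-6) = -774*(-6) = 4644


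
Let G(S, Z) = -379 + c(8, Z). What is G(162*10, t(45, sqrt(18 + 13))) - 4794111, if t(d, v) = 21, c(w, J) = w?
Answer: -4794482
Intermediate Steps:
G(S, Z) = -371 (G(S, Z) = -379 + 8 = -371)
G(162*10, t(45, sqrt(18 + 13))) - 4794111 = -371 - 4794111 = -4794482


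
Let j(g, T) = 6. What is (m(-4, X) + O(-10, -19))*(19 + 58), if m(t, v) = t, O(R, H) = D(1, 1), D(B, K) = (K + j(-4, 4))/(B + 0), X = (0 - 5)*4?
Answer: 231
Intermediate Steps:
X = -20 (X = -5*4 = -20)
D(B, K) = (6 + K)/B (D(B, K) = (K + 6)/(B + 0) = (6 + K)/B)
O(R, H) = 7 (O(R, H) = (6 + 1)/1 = 1*7 = 7)
(m(-4, X) + O(-10, -19))*(19 + 58) = (-4 + 7)*(19 + 58) = 3*77 = 231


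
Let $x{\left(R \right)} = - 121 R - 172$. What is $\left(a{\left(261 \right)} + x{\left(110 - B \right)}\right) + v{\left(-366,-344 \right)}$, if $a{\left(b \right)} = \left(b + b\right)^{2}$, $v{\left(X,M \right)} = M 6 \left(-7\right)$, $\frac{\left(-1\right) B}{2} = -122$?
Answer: $302974$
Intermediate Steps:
$B = 244$ ($B = \left(-2\right) \left(-122\right) = 244$)
$v{\left(X,M \right)} = - 42 M$ ($v{\left(X,M \right)} = 6 M \left(-7\right) = - 42 M$)
$a{\left(b \right)} = 4 b^{2}$ ($a{\left(b \right)} = \left(2 b\right)^{2} = 4 b^{2}$)
$x{\left(R \right)} = -172 - 121 R$
$\left(a{\left(261 \right)} + x{\left(110 - B \right)}\right) + v{\left(-366,-344 \right)} = \left(4 \cdot 261^{2} - \left(172 + 121 \left(110 - 244\right)\right)\right) - -14448 = \left(4 \cdot 68121 - \left(172 + 121 \left(110 - 244\right)\right)\right) + 14448 = \left(272484 - -16042\right) + 14448 = \left(272484 + \left(-172 + 16214\right)\right) + 14448 = \left(272484 + 16042\right) + 14448 = 288526 + 14448 = 302974$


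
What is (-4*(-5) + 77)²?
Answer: 9409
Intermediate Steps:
(-4*(-5) + 77)² = (20 + 77)² = 97² = 9409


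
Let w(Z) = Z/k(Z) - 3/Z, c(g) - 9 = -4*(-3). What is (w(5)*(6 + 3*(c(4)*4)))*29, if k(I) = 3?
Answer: 39904/5 ≈ 7980.8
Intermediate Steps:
c(g) = 21 (c(g) = 9 - 4*(-3) = 9 + 12 = 21)
w(Z) = -3/Z + Z/3 (w(Z) = Z/3 - 3/Z = -3/Z + Z/3)
(w(5)*(6 + 3*(c(4)*4)))*29 = ((-3/5 + (⅓)*5)*(6 + 3*(21*4)))*29 = ((-3*⅕ + 5/3)*(6 + 3*84))*29 = ((-⅗ + 5/3)*(6 + 252))*29 = ((16/15)*258)*29 = (1376/5)*29 = 39904/5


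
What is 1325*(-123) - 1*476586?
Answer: -639561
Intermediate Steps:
1325*(-123) - 1*476586 = -162975 - 476586 = -639561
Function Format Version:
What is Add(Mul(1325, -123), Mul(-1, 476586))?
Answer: -639561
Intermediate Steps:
Add(Mul(1325, -123), Mul(-1, 476586)) = Add(-162975, -476586) = -639561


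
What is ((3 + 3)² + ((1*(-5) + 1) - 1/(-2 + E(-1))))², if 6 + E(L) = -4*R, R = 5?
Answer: 804609/784 ≈ 1026.3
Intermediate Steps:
E(L) = -26 (E(L) = -6 - 4*5 = -6 - 20 = -26)
((3 + 3)² + ((1*(-5) + 1) - 1/(-2 + E(-1))))² = ((3 + 3)² + ((1*(-5) + 1) - 1/(-2 - 26)))² = (6² + ((-5 + 1) - 1/(-28)))² = (36 + (-4 - 1*(-1/28)))² = (36 + (-4 + 1/28))² = (36 - 111/28)² = (897/28)² = 804609/784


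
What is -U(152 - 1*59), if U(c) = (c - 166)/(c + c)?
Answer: 73/186 ≈ 0.39247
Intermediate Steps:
U(c) = (-166 + c)/(2*c) (U(c) = (-166 + c)/((2*c)) = (-166 + c)*(1/(2*c)) = (-166 + c)/(2*c))
-U(152 - 1*59) = -(-166 + (152 - 1*59))/(2*(152 - 1*59)) = -(-166 + (152 - 59))/(2*(152 - 59)) = -(-166 + 93)/(2*93) = -(-73)/(2*93) = -1*(-73/186) = 73/186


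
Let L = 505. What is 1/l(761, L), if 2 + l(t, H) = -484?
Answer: -1/486 ≈ -0.0020576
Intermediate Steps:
l(t, H) = -486 (l(t, H) = -2 - 484 = -486)
1/l(761, L) = 1/(-486) = -1/486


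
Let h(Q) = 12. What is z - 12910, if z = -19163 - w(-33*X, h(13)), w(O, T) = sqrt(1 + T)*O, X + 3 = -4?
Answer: -32073 - 231*sqrt(13) ≈ -32906.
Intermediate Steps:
X = -7 (X = -3 - 4 = -7)
w(O, T) = O*sqrt(1 + T)
z = -19163 - 231*sqrt(13) (z = -19163 - (-33*(-7))*sqrt(1 + 12) = -19163 - 231*sqrt(13) ≈ -19996.)
z - 12910 = (-19163 - 231*sqrt(13)) - 12910 = -32073 - 231*sqrt(13)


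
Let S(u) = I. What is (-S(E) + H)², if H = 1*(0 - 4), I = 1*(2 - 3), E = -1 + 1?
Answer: 9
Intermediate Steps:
E = 0
I = -1 (I = 1*(-1) = -1)
H = -4 (H = 1*(-4) = -4)
S(u) = -1
(-S(E) + H)² = (-1*(-1) - 4)² = (1 - 4)² = (-3)² = 9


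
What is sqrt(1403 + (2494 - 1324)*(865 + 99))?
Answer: sqrt(1129283) ≈ 1062.7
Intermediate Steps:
sqrt(1403 + (2494 - 1324)*(865 + 99)) = sqrt(1403 + 1170*964) = sqrt(1403 + 1127880) = sqrt(1129283)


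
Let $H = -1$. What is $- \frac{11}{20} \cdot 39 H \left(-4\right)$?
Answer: $- \frac{429}{5} \approx -85.8$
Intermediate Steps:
$- \frac{11}{20} \cdot 39 H \left(-4\right) = - \frac{11}{20} \cdot 39 \left(\left(-1\right) \left(-4\right)\right) = \left(-11\right) \frac{1}{20} \cdot 39 \cdot 4 = \left(- \frac{11}{20}\right) 39 \cdot 4 = \left(- \frac{429}{20}\right) 4 = - \frac{429}{5}$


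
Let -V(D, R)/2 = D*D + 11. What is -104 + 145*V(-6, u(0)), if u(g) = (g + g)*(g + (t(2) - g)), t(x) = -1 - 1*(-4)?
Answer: -13734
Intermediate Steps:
t(x) = 3 (t(x) = -1 + 4 = 3)
u(g) = 6*g (u(g) = (g + g)*(g + (3 - g)) = (2*g)*3 = 6*g)
V(D, R) = -22 - 2*D² (V(D, R) = -2*(D*D + 11) = -2*(D² + 11) = -2*(11 + D²) = -22 - 2*D²)
-104 + 145*V(-6, u(0)) = -104 + 145*(-22 - 2*(-6)²) = -104 + 145*(-22 - 2*36) = -104 + 145*(-22 - 72) = -104 + 145*(-94) = -104 - 13630 = -13734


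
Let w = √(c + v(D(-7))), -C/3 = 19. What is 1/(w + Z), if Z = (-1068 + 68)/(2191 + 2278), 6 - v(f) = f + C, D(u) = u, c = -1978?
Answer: -1117250/9526875397 - 59915883*I*√53/19053750794 ≈ -0.00011727 - 0.022893*I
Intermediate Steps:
C = -57 (C = -3*19 = -57)
v(f) = 63 - f (v(f) = 6 - (f - 57) = 6 - (-57 + f) = 6 + (57 - f) = 63 - f)
Z = -1000/4469 ≈ -0.22376
w = 6*I*√53 (w = √(-1978 + (63 - 1*(-7))) = √(-1978 + (63 + 7)) = √(-1978 + 70) = √(-1908) = 6*I*√53 ≈ 43.681*I)
1/(w + Z) = 1/(6*I*√53 - 1000/4469) = 1/(-1000/4469 + 6*I*√53)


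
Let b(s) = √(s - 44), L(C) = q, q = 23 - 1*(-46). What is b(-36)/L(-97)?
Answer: 4*I*√5/69 ≈ 0.12963*I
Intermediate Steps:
q = 69 (q = 23 + 46 = 69)
L(C) = 69
b(s) = √(-44 + s)
b(-36)/L(-97) = √(-44 - 36)/69 = √(-80)*(1/69) = (4*I*√5)*(1/69) = 4*I*√5/69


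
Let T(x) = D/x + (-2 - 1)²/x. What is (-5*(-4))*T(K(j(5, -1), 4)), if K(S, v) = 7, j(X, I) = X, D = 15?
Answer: 480/7 ≈ 68.571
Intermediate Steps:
T(x) = 24/x (T(x) = 15/x + (-2 - 1)²/x = 15/x + (-3)²/x = 15/x + 9/x = 24/x)
(-5*(-4))*T(K(j(5, -1), 4)) = (-5*(-4))*(24/7) = 20*(24*(⅐)) = 20*(24/7) = 480/7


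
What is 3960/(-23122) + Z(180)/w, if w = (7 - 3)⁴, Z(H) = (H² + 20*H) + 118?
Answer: 18956969/134528 ≈ 140.91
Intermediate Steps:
Z(H) = 118 + H² + 20*H
w = 256 (w = 4⁴ = 256)
3960/(-23122) + Z(180)/w = 3960/(-23122) + (118 + 180² + 20*180)/256 = 3960*(-1/23122) + (118 + 32400 + 3600)*(1/256) = -180/1051 + 36118*(1/256) = -180/1051 + 18059/128 = 18956969/134528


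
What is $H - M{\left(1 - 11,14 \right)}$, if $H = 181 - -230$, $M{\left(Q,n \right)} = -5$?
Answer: $416$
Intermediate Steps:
$H = 411$ ($H = 181 + 230 = 411$)
$H - M{\left(1 - 11,14 \right)} = 411 - -5 = 411 + 5 = 416$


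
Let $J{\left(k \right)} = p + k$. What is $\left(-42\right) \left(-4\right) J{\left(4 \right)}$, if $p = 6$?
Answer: $1680$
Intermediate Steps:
$J{\left(k \right)} = 6 + k$
$\left(-42\right) \left(-4\right) J{\left(4 \right)} = \left(-42\right) \left(-4\right) \left(6 + 4\right) = 168 \cdot 10 = 1680$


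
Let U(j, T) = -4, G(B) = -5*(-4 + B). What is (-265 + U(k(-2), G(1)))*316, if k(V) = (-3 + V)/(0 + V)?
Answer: -85004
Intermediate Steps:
k(V) = (-3 + V)/V
G(B) = 20 - 5*B
(-265 + U(k(-2), G(1)))*316 = (-265 - 4)*316 = -269*316 = -85004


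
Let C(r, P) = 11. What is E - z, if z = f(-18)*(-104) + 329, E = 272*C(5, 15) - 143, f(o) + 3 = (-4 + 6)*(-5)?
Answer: 1168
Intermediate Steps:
f(o) = -13 (f(o) = -3 + (-4 + 6)*(-5) = -3 + 2*(-5) = -3 - 10 = -13)
E = 2849 (E = 272*11 - 143 = 2992 - 143 = 2849)
z = 1681 (z = -13*(-104) + 329 = 1352 + 329 = 1681)
E - z = 2849 - 1*1681 = 2849 - 1681 = 1168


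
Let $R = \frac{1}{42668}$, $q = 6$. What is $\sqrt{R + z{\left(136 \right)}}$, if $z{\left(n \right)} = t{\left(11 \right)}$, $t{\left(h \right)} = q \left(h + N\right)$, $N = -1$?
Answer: $\frac{\sqrt{27308384027}}{21334} \approx 7.746$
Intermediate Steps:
$R = \frac{1}{42668} \approx 2.3437 \cdot 10^{-5}$
$t{\left(h \right)} = -6 + 6 h$ ($t{\left(h \right)} = 6 \left(h - 1\right) = 6 \left(-1 + h\right) = -6 + 6 h$)
$z{\left(n \right)} = 60$ ($z{\left(n \right)} = -6 + 6 \cdot 11 = -6 + 66 = 60$)
$\sqrt{R + z{\left(136 \right)}} = \sqrt{\frac{1}{42668} + 60} = \sqrt{\frac{2560081}{42668}} = \frac{\sqrt{27308384027}}{21334}$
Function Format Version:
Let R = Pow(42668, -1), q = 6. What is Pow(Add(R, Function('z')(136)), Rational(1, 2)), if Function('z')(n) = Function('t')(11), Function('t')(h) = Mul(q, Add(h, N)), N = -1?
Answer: Mul(Rational(1, 21334), Pow(27308384027, Rational(1, 2))) ≈ 7.7460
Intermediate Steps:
R = Rational(1, 42668) ≈ 2.3437e-5
Function('t')(h) = Add(-6, Mul(6, h)) (Function('t')(h) = Mul(6, Add(h, -1)) = Mul(6, Add(-1, h)) = Add(-6, Mul(6, h)))
Function('z')(n) = 60 (Function('z')(n) = Add(-6, Mul(6, 11)) = Add(-6, 66) = 60)
Pow(Add(R, Function('z')(136)), Rational(1, 2)) = Pow(Add(Rational(1, 42668), 60), Rational(1, 2)) = Pow(Rational(2560081, 42668), Rational(1, 2)) = Mul(Rational(1, 21334), Pow(27308384027, Rational(1, 2)))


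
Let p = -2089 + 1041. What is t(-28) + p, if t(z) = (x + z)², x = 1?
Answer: -319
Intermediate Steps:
t(z) = (1 + z)²
p = -1048
t(-28) + p = (1 - 28)² - 1048 = (-27)² - 1048 = 729 - 1048 = -319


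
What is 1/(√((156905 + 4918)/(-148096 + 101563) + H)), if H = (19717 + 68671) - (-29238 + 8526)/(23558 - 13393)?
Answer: √2197255666092844355905/13935848367787 ≈ 0.0033636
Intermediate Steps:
H = 898484732/10165 (H = 88388 - (-20712)/10165 = 88388 - 1*(-20712/10165) = 88388 + 20712/10165 = 898484732/10165 ≈ 88390.)
1/(√((156905 + 4918)/(-148096 + 101563) + H)) = 1/(√((156905 + 4918)/(-148096 + 101563) + 898484732/10165)) = 1/(√(161823/(-46533) + 898484732/10165)) = 1/(√(161823*(-1/46533) + 898484732/10165)) = 1/(√(-53941/15511 + 898484732/10165)) = 1/(√(13935848367787/157669315)) = 1/(√2197255666092844355905/157669315) = √2197255666092844355905/13935848367787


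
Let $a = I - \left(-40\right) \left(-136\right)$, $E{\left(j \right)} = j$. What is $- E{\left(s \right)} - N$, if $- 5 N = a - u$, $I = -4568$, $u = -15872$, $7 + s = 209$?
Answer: $\frac{4854}{5} \approx 970.8$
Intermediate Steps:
$s = 202$ ($s = -7 + 209 = 202$)
$a = -10008$ ($a = -4568 - \left(-40\right) \left(-136\right) = -4568 - 5440 = -10008$)
$N = - \frac{5864}{5}$ ($N = - \frac{-10008 - -15872}{5} = - \frac{-10008 + 15872}{5} = \left(- \frac{1}{5}\right) 5864 = - \frac{5864}{5} \approx -1172.8$)
$- E{\left(s \right)} - N = \left(-1\right) 202 - - \frac{5864}{5} = -202 + \frac{5864}{5} = \frac{4854}{5}$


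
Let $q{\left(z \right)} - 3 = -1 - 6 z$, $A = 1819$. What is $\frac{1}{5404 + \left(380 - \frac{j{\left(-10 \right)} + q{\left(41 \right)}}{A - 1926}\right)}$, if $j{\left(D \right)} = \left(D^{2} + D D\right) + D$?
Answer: $\frac{107}{618834} \approx 0.00017291$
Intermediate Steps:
$q{\left(z \right)} = 2 - 6 z$ ($q{\left(z \right)} = 3 - \left(1 + 6 z\right) = 2 - 6 z$)
$j{\left(D \right)} = D + 2 D^{2}$ ($j{\left(D \right)} = \left(D^{2} + D^{2}\right) + D = 2 D^{2} + D = D + 2 D^{2}$)
$\frac{1}{5404 + \left(380 - \frac{j{\left(-10 \right)} + q{\left(41 \right)}}{A - 1926}\right)} = \frac{1}{5404 + \left(380 - \frac{- 10 \left(1 + 2 \left(-10\right)\right) + \left(2 - 246\right)}{1819 - 1926}\right)} = \frac{1}{5404 + \left(380 - \frac{- 10 \left(1 - 20\right) + \left(2 - 246\right)}{-107}\right)} = \frac{1}{5404 + \left(380 - \left(\left(-10\right) \left(-19\right) - 244\right) \left(- \frac{1}{107}\right)\right)} = \frac{1}{5404 + \left(380 - \left(190 - 244\right) \left(- \frac{1}{107}\right)\right)} = \frac{1}{5404 + \left(380 - \left(-54\right) \left(- \frac{1}{107}\right)\right)} = \frac{1}{5404 + \left(380 - \frac{54}{107}\right)} = \frac{1}{5404 + \frac{40606}{107}} = \frac{1}{\frac{618834}{107}} = \frac{107}{618834}$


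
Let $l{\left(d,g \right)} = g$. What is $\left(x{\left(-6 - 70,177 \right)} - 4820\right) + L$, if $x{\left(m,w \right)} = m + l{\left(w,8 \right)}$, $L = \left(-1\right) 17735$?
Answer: $-22623$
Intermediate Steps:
$L = -17735$
$x{\left(m,w \right)} = 8 + m$ ($x{\left(m,w \right)} = m + 8 = 8 + m$)
$\left(x{\left(-6 - 70,177 \right)} - 4820\right) + L = \left(\left(8 - 76\right) - 4820\right) - 17735 = \left(-68 - 4820\right) - 17735 = -4888 - 17735 = -22623$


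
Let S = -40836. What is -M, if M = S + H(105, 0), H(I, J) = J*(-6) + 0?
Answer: 40836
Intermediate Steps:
H(I, J) = -6*J (H(I, J) = -6*J + 0 = -6*J)
M = -40836 (M = -40836 - 6*0 = -40836 + 0 = -40836)
-M = -1*(-40836) = 40836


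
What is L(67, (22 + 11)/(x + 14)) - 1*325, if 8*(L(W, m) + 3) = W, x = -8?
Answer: -2557/8 ≈ -319.63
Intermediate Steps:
L(W, m) = -3 + W/8
L(67, (22 + 11)/(x + 14)) - 1*325 = (-3 + (⅛)*67) - 1*325 = (-3 + 67/8) - 325 = 43/8 - 325 = -2557/8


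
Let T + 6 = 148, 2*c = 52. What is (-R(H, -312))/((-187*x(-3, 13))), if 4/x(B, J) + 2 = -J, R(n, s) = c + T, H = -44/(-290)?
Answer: -630/187 ≈ -3.3690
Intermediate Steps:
c = 26 (c = (½)*52 = 26)
T = 142 (T = -6 + 148 = 142)
H = 22/145 (H = -44*(-1/290) = 22/145 ≈ 0.15172)
R(n, s) = 168 (R(n, s) = 26 + 142 = 168)
x(B, J) = 4/(-2 - J)
(-R(H, -312))/((-187*x(-3, 13))) = (-1*168)/((-(-748)/(2 + 13))) = -168/((-(-748)/15)) = -168/((-187*(-4/15))) = -168/748/15 = -168*15/748 = -630/187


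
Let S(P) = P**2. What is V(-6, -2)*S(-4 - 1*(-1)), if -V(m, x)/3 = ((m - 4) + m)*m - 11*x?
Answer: -3186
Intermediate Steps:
V(m, x) = 33*x - 3*m*(-4 + 2*m) (V(m, x) = -3*(((m - 4) + m)*m - 11*x) = -3*(((-4 + m) + m)*m - 11*x) = -3*((-4 + 2*m)*m - 11*x) = -3*(m*(-4 + 2*m) - 11*x) = -3*(-11*x + m*(-4 + 2*m)) = 33*x - 3*m*(-4 + 2*m))
V(-6, -2)*S(-4 - 1*(-1)) = (-6*(-6)**2 + 12*(-6) + 33*(-2))*(-4 - 1*(-1))**2 = (-6*36 - 72 - 66)*(-4 + 1)**2 = (-216 - 72 - 66)*(-3)**2 = -354*9 = -3186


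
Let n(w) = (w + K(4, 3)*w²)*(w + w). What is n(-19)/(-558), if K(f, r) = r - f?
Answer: -7220/279 ≈ -25.878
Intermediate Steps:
n(w) = 2*w*(w - w²) (n(w) = (w + (3 - 1*4)*w²)*(w + w) = (w + (3 - 4)*w²)*(2*w) = (w - w²)*(2*w) = 2*w*(w - w²))
n(-19)/(-558) = (2*(-19)²*(1 - 1*(-19)))/(-558) = (2*361*(1 + 19))*(-1/558) = (2*361*20)*(-1/558) = 14440*(-1/558) = -7220/279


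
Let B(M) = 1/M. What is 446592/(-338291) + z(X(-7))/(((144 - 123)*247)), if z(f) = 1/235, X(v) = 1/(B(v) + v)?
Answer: -544370747149/412358122995 ≈ -1.3201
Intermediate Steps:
B(M) = 1/M
X(v) = 1/(v + 1/v) (X(v) = 1/(1/v + v) = 1/(v + 1/v))
z(f) = 1/235
446592/(-338291) + z(X(-7))/(((144 - 123)*247)) = 446592/(-338291) + 1/(235*(((144 - 123)*247))) = 446592*(-1/338291) + 1/(235*((21*247))) = -446592/338291 + (1/235)/5187 = -446592/338291 + (1/235)*(1/5187) = -446592/338291 + 1/1218945 = -544370747149/412358122995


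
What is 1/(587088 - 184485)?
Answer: 1/402603 ≈ 2.4838e-6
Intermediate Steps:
1/(587088 - 184485) = 1/402603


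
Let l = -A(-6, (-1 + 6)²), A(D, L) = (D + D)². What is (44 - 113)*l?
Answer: 9936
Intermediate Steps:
A(D, L) = 4*D² (A(D, L) = (2*D)² = 4*D²)
l = -144 (l = -4*(-6)² = -4*36 = -1*144 = -144)
(44 - 113)*l = (44 - 113)*(-144) = -69*(-144) = 9936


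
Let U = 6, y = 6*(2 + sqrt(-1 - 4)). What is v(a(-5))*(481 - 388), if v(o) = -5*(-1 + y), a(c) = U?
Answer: -5115 - 2790*I*sqrt(5) ≈ -5115.0 - 6238.6*I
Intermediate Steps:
y = 12 + 6*I*sqrt(5) (y = 6*(2 + sqrt(-5)) = 6*(2 + I*sqrt(5)) = 12 + 6*I*sqrt(5) ≈ 12.0 + 13.416*I)
a(c) = 6
v(o) = -55 - 30*I*sqrt(5) (v(o) = -5*(-1 + (12 + 6*I*sqrt(5))) = -5*(11 + 6*I*sqrt(5)) = -55 - 30*I*sqrt(5))
v(a(-5))*(481 - 388) = (-55 - 30*I*sqrt(5))*(481 - 388) = (-55 - 30*I*sqrt(5))*93 = -5115 - 2790*I*sqrt(5)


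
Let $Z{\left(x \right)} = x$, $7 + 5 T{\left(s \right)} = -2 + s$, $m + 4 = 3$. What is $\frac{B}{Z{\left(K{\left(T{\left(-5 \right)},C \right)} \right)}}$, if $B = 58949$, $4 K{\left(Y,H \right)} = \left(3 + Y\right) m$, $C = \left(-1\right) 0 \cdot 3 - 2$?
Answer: $-1178980$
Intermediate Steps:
$m = -1$ ($m = -4 + 3 = -1$)
$T{\left(s \right)} = - \frac{9}{5} + \frac{s}{5}$ ($T{\left(s \right)} = - \frac{7}{5} + \frac{-2 + s}{5} = - \frac{7}{5} + \left(- \frac{2}{5} + \frac{s}{5}\right) = - \frac{9}{5} + \frac{s}{5}$)
$C = -2$ ($C = 0 \cdot 3 - 2 = 0 - 2 = -2$)
$K{\left(Y,H \right)} = - \frac{3}{4} - \frac{Y}{4}$ ($K{\left(Y,H \right)} = \frac{\left(3 + Y\right) \left(-1\right)}{4} = \frac{-3 - Y}{4} = - \frac{3}{4} - \frac{Y}{4}$)
$\frac{B}{Z{\left(K{\left(T{\left(-5 \right)},C \right)} \right)}} = \frac{58949}{- \frac{3}{4} - \frac{- \frac{9}{5} + \frac{1}{5} \left(-5\right)}{4}} = \frac{58949}{- \frac{3}{4} - \frac{- \frac{9}{5} - 1}{4}} = \frac{58949}{- \frac{3}{4} - - \frac{7}{10}} = \frac{58949}{- \frac{3}{4} + \frac{7}{10}} = \frac{58949}{- \frac{1}{20}} = 58949 \left(-20\right) = -1178980$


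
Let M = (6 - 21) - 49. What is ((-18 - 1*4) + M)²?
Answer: 7396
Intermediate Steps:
M = -64 (M = -15 - 49 = -64)
((-18 - 1*4) + M)² = ((-18 - 1*4) - 64)² = ((-18 - 4) - 64)² = (-22 - 64)² = (-86)² = 7396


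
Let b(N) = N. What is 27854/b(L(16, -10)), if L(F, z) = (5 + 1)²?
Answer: 13927/18 ≈ 773.72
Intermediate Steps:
L(F, z) = 36 (L(F, z) = 6² = 36)
27854/b(L(16, -10)) = 27854/36 = 27854*(1/36) = 13927/18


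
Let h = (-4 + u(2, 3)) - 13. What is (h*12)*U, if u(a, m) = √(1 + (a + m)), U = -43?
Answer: 8772 - 516*√6 ≈ 7508.1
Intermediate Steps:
u(a, m) = √(1 + a + m)
h = -17 + √6 (h = (-4 + √(1 + 2 + 3)) - 13 = (-4 + √6) - 13 = -17 + √6 ≈ -14.551)
(h*12)*U = ((-17 + √6)*12)*(-43) = (-204 + 12*√6)*(-43) = 8772 - 516*√6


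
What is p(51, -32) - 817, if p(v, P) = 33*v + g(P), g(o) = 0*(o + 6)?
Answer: 866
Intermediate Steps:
g(o) = 0 (g(o) = 0*(6 + o) = 0)
p(v, P) = 33*v (p(v, P) = 33*v + 0 = 33*v)
p(51, -32) - 817 = 33*51 - 817 = 1683 - 817 = 866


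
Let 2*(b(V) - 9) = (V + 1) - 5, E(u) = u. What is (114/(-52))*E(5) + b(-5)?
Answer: -84/13 ≈ -6.4615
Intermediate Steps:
b(V) = 7 + V/2 (b(V) = 9 + ((V + 1) - 5)/2 = 9 + ((1 + V) - 5)/2 = 9 + (-4 + V)/2 = 9 + (-2 + V/2) = 7 + V/2)
(114/(-52))*E(5) + b(-5) = (114/(-52))*5 + (7 + (½)*(-5)) = (114*(-1/52))*5 + (7 - 5/2) = -57/26*5 + 9/2 = -285/26 + 9/2 = -84/13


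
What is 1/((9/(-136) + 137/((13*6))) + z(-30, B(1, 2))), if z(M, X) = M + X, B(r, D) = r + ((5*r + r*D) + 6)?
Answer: -5304/75899 ≈ -0.069882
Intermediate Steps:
B(r, D) = 6 + 6*r + D*r (B(r, D) = r + ((5*r + D*r) + 6) = r + (6 + 5*r + D*r) = 6 + 6*r + D*r)
1/((9/(-136) + 137/((13*6))) + z(-30, B(1, 2))) = 1/((9/(-136) + 137/((13*6))) + (-30 + (6 + 6*1 + 2*1))) = 1/((9*(-1/136) + 137/78) + (-30 + (6 + 6 + 2))) = 1/((-9/136 + 137*(1/78)) + (-30 + 14)) = 1/((-9/136 + 137/78) - 16) = 1/(8965/5304 - 16) = 1/(-75899/5304) = -5304/75899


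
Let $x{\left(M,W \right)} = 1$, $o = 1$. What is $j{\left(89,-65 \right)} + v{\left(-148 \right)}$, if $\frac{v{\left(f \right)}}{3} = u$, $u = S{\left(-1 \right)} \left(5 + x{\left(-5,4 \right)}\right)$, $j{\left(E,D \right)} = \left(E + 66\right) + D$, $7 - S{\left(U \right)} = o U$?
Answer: $234$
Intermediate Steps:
$S{\left(U \right)} = 7 - U$ ($S{\left(U \right)} = 7 - 1 U = 7 - U$)
$j{\left(E,D \right)} = 66 + D + E$ ($j{\left(E,D \right)} = \left(66 + E\right) + D = 66 + D + E$)
$u = 48$ ($u = \left(7 - -1\right) \left(5 + 1\right) = \left(7 + 1\right) 6 = 8 \cdot 6 = 48$)
$v{\left(f \right)} = 144$ ($v{\left(f \right)} = 3 \cdot 48 = 144$)
$j{\left(89,-65 \right)} + v{\left(-148 \right)} = \left(66 - 65 + 89\right) + 144 = 90 + 144 = 234$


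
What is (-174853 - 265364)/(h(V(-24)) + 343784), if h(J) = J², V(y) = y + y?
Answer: -440217/346088 ≈ -1.2720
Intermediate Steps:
V(y) = 2*y
(-174853 - 265364)/(h(V(-24)) + 343784) = (-174853 - 265364)/((2*(-24))² + 343784) = -440217/((-48)² + 343784) = -440217/(2304 + 343784) = -440217/346088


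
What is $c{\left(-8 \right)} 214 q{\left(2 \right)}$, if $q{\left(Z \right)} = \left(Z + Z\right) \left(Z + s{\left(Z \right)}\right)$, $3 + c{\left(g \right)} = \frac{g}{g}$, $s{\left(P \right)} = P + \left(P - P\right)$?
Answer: $-6848$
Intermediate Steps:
$s{\left(P \right)} = P$ ($s{\left(P \right)} = P + 0 = P$)
$c{\left(g \right)} = -2$ ($c{\left(g \right)} = -3 + \frac{g}{g} = -3 + 1 = -2$)
$q{\left(Z \right)} = 4 Z^{2}$ ($q{\left(Z \right)} = \left(Z + Z\right) \left(Z + Z\right) = 2 Z 2 Z = 4 Z^{2}$)
$c{\left(-8 \right)} 214 q{\left(2 \right)} = \left(-2\right) 214 \cdot 4 \cdot 2^{2} = - 428 \cdot 4 \cdot 4 = \left(-428\right) 16 = -6848$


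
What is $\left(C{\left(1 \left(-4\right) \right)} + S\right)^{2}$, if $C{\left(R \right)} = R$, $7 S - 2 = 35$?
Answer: $\frac{81}{49} \approx 1.6531$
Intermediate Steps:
$S = \frac{37}{7}$ ($S = \frac{2}{7} + \frac{1}{7} \cdot 35 = \frac{2}{7} + 5 = \frac{37}{7} \approx 5.2857$)
$\left(C{\left(1 \left(-4\right) \right)} + S\right)^{2} = \left(1 \left(-4\right) + \frac{37}{7}\right)^{2} = \left(-4 + \frac{37}{7}\right)^{2} = \left(\frac{9}{7}\right)^{2} = \frac{81}{49}$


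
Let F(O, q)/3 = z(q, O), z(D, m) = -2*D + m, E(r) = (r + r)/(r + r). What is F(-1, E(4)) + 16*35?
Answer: 551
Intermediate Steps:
E(r) = 1 (E(r) = (2*r)/((2*r)) = (2*r)*(1/(2*r)) = 1)
z(D, m) = m - 2*D
F(O, q) = -6*q + 3*O (F(O, q) = 3*(O - 2*q) = -6*q + 3*O)
F(-1, E(4)) + 16*35 = (-6*1 + 3*(-1)) + 16*35 = (-6 - 3) + 560 = -9 + 560 = 551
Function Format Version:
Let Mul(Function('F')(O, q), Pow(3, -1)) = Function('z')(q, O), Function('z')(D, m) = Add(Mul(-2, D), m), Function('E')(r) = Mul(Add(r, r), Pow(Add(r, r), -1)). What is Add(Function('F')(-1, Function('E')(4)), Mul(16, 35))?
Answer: 551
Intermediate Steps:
Function('E')(r) = 1 (Function('E')(r) = Mul(Mul(2, r), Pow(Mul(2, r), -1)) = Mul(Mul(2, r), Mul(Rational(1, 2), Pow(r, -1))) = 1)
Function('z')(D, m) = Add(m, Mul(-2, D))
Function('F')(O, q) = Add(Mul(-6, q), Mul(3, O)) (Function('F')(O, q) = Mul(3, Add(O, Mul(-2, q))) = Add(Mul(-6, q), Mul(3, O)))
Add(Function('F')(-1, Function('E')(4)), Mul(16, 35)) = Add(Add(Mul(-6, 1), Mul(3, -1)), Mul(16, 35)) = Add(Add(-6, -3), 560) = Add(-9, 560) = 551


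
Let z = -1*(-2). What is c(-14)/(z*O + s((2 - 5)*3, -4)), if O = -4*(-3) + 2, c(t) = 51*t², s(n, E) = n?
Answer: 9996/19 ≈ 526.11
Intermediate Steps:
O = 14 (O = 12 + 2 = 14)
z = 2
c(-14)/(z*O + s((2 - 5)*3, -4)) = (51*(-14)²)/(2*14 + (2 - 5)*3) = (51*196)/(28 - 3*3) = 9996/(28 - 9) = 9996/19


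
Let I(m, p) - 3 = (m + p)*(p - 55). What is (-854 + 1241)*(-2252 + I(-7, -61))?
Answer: 2182293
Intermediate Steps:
I(m, p) = 3 + (-55 + p)*(m + p) (I(m, p) = 3 + (m + p)*(p - 55) = 3 + (m + p)*(-55 + p) = 3 + (-55 + p)*(m + p))
(-854 + 1241)*(-2252 + I(-7, -61)) = (-854 + 1241)*(-2252 + (3 + (-61)² - 55*(-7) - 55*(-61) - 7*(-61))) = 387*(-2252 + (3 + 3721 + 385 + 3355 + 427)) = 387*(-2252 + 7891) = 387*5639 = 2182293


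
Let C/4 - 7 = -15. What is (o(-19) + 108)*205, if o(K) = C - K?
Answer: 19475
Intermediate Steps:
C = -32 (C = 28 + 4*(-15) = 28 - 60 = -32)
o(K) = -32 - K
(o(-19) + 108)*205 = ((-32 - 1*(-19)) + 108)*205 = ((-32 + 19) + 108)*205 = (-13 + 108)*205 = 95*205 = 19475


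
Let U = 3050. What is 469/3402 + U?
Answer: 1482367/486 ≈ 3050.1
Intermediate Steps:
469/3402 + U = 469/3402 + 3050 = 469*(1/3402) + 3050 = 67/486 + 3050 = 1482367/486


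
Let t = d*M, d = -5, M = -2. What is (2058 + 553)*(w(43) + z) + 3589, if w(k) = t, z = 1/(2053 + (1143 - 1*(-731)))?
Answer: 16661512/561 ≈ 29700.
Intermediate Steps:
z = 1/3927 (z = 1/(2053 + (1143 + 731)) = 1/(2053 + 1874) = 1/3927 ≈ 0.00025465)
t = 10 (t = -5*(-2) = 10)
w(k) = 10
(2058 + 553)*(w(43) + z) + 3589 = (2058 + 553)*(10 + 1/3927) + 3589 = 2611*(39271/3927) + 3589 = 14648083/561 + 3589 = 16661512/561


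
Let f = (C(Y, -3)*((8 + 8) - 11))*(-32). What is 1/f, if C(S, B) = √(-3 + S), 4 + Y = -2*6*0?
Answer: I*√7/1120 ≈ 0.0023623*I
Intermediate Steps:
Y = -4 (Y = -4 - 2*6*0 = -4 - 12*0 = -4 + 0 = -4)
f = -160*I*√7 (f = (√(-3 - 4)*((8 + 8) - 11))*(-32) = (√(-7)*(16 - 11))*(-32) = ((I*√7)*5)*(-32) = (5*I*√7)*(-32) = -160*I*√7 ≈ -423.32*I)
1/f = 1/(-160*I*√7) = I*√7/1120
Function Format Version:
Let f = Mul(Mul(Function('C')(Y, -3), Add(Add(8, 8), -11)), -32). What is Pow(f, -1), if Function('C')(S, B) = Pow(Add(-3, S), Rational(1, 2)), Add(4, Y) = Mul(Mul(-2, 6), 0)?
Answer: Mul(Rational(1, 1120), I, Pow(7, Rational(1, 2))) ≈ Mul(0.0023623, I)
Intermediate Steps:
Y = -4 (Y = Add(-4, Mul(Mul(-2, 6), 0)) = Add(-4, Mul(-12, 0)) = Add(-4, 0) = -4)
f = Mul(-160, I, Pow(7, Rational(1, 2))) (f = Mul(Mul(Pow(Add(-3, -4), Rational(1, 2)), Add(Add(8, 8), -11)), -32) = Mul(Mul(Pow(-7, Rational(1, 2)), Add(16, -11)), -32) = Mul(Mul(Mul(I, Pow(7, Rational(1, 2))), 5), -32) = Mul(Mul(5, I, Pow(7, Rational(1, 2))), -32) = Mul(-160, I, Pow(7, Rational(1, 2))) ≈ Mul(-423.32, I))
Pow(f, -1) = Pow(Mul(-160, I, Pow(7, Rational(1, 2))), -1) = Mul(Rational(1, 1120), I, Pow(7, Rational(1, 2)))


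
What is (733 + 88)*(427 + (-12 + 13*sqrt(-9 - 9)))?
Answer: 340715 + 32019*I*sqrt(2) ≈ 3.4072e+5 + 45282.0*I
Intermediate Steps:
(733 + 88)*(427 + (-12 + 13*sqrt(-9 - 9))) = 821*(427 + (-12 + 13*sqrt(-18))) = 821*(427 + (-12 + 13*(3*I*sqrt(2)))) = 821*(427 + (-12 + 39*I*sqrt(2))) = 821*(415 + 39*I*sqrt(2)) = 340715 + 32019*I*sqrt(2)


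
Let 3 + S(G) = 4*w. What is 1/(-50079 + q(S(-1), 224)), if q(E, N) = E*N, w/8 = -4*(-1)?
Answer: -1/22079 ≈ -4.5292e-5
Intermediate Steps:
w = 32 (w = 8*(-4*(-1)) = 8*4 = 32)
S(G) = 125 (S(G) = -3 + 4*32 = -3 + 128 = 125)
1/(-50079 + q(S(-1), 224)) = 1/(-50079 + 125*224) = 1/(-50079 + 28000) = 1/(-22079) = -1/22079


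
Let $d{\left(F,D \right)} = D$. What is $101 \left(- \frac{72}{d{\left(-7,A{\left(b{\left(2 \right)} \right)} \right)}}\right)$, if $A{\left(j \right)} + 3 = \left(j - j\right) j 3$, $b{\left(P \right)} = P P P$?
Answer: $2424$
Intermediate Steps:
$b{\left(P \right)} = P^{3}$ ($b{\left(P \right)} = P^{2} P = P^{3}$)
$A{\left(j \right)} = -3$ ($A{\left(j \right)} = -3 + \left(j - j\right) j 3 = -3 + 0 j 3 = -3 + 0 \cdot 3 = -3 + 0 = -3$)
$101 \left(- \frac{72}{d{\left(-7,A{\left(b{\left(2 \right)} \right)} \right)}}\right) = 101 \left(- \frac{72}{-3}\right) = 101 \left(\left(-72\right) \left(- \frac{1}{3}\right)\right) = 101 \cdot 24 = 2424$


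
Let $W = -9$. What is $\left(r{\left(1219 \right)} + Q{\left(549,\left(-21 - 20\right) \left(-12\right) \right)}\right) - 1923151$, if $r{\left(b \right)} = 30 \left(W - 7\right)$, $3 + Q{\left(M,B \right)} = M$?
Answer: $-1923085$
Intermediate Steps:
$Q{\left(M,B \right)} = -3 + M$
$r{\left(b \right)} = -480$ ($r{\left(b \right)} = 30 \left(-9 - 7\right) = 30 \left(-16\right) = -480$)
$\left(r{\left(1219 \right)} + Q{\left(549,\left(-21 - 20\right) \left(-12\right) \right)}\right) - 1923151 = \left(-480 + \left(-3 + 549\right)\right) - 1923151 = \left(-480 + 546\right) - 1923151 = 66 - 1923151 = -1923085$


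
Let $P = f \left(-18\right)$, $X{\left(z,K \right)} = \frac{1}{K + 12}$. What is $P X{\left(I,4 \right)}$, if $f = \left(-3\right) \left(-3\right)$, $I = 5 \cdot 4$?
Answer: $- \frac{81}{8} \approx -10.125$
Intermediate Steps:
$I = 20$
$f = 9$
$X{\left(z,K \right)} = \frac{1}{12 + K}$
$P = -162$ ($P = 9 \left(-18\right) = -162$)
$P X{\left(I,4 \right)} = - \frac{162}{12 + 4} = - \frac{162}{16} = \left(-162\right) \frac{1}{16} = - \frac{81}{8}$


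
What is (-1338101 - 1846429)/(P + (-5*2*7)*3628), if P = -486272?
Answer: 530755/123372 ≈ 4.3021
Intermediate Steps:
(-1338101 - 1846429)/(P + (-5*2*7)*3628) = (-1338101 - 1846429)/(-486272 + (-5*2*7)*3628) = -3184530/(-486272 - 10*7*3628) = -3184530/(-486272 - 70*3628) = -3184530/(-486272 - 253960) = -3184530/(-740232) = -3184530*(-1/740232) = 530755/123372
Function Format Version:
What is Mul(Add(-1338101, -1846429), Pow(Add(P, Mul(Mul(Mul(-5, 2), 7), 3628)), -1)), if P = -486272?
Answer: Rational(530755, 123372) ≈ 4.3021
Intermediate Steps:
Mul(Add(-1338101, -1846429), Pow(Add(P, Mul(Mul(Mul(-5, 2), 7), 3628)), -1)) = Mul(Add(-1338101, -1846429), Pow(Add(-486272, Mul(Mul(Mul(-5, 2), 7), 3628)), -1)) = Mul(-3184530, Pow(Add(-486272, Mul(Mul(-10, 7), 3628)), -1)) = Mul(-3184530, Pow(Add(-486272, Mul(-70, 3628)), -1)) = Mul(-3184530, Pow(Add(-486272, -253960), -1)) = Mul(-3184530, Pow(-740232, -1)) = Mul(-3184530, Rational(-1, 740232)) = Rational(530755, 123372)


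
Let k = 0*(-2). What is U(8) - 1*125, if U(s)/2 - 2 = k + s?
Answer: -105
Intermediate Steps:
k = 0
U(s) = 4 + 2*s (U(s) = 4 + 2*(0 + s) = 4 + 2*s)
U(8) - 1*125 = (4 + 2*8) - 1*125 = (4 + 16) - 125 = 20 - 125 = -105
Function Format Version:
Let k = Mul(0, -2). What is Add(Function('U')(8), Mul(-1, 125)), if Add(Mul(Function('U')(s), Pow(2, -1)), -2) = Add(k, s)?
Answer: -105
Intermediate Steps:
k = 0
Function('U')(s) = Add(4, Mul(2, s)) (Function('U')(s) = Add(4, Mul(2, Add(0, s))) = Add(4, Mul(2, s)))
Add(Function('U')(8), Mul(-1, 125)) = Add(Add(4, Mul(2, 8)), Mul(-1, 125)) = Add(Add(4, 16), -125) = Add(20, -125) = -105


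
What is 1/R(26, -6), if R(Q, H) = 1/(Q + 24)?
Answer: 50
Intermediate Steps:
R(Q, H) = 1/(24 + Q)
1/R(26, -6) = 1/(1/(24 + 26)) = 1/(1/50) = 50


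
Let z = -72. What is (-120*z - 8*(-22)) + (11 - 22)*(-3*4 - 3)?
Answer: 8981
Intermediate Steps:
(-120*z - 8*(-22)) + (11 - 22)*(-3*4 - 3) = (-120*(-72) - 8*(-22)) + (11 - 22)*(-3*4 - 3) = (8640 + 176) - 11*(-12 - 3) = 8816 - 11*(-15) = 8816 + 165 = 8981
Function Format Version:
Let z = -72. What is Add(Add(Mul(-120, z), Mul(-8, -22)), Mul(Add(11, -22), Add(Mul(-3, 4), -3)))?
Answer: 8981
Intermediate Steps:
Add(Add(Mul(-120, z), Mul(-8, -22)), Mul(Add(11, -22), Add(Mul(-3, 4), -3))) = Add(Add(Mul(-120, -72), Mul(-8, -22)), Mul(Add(11, -22), Add(Mul(-3, 4), -3))) = Add(Add(8640, 176), Mul(-11, Add(-12, -3))) = Add(8816, Mul(-11, -15)) = Add(8816, 165) = 8981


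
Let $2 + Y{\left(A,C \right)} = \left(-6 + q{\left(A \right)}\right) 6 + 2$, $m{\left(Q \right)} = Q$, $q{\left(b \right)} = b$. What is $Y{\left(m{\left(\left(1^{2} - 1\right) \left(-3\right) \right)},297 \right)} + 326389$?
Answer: $326353$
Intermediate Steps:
$Y{\left(A,C \right)} = -36 + 6 A$ ($Y{\left(A,C \right)} = -2 + \left(\left(-6 + A\right) 6 + 2\right) = -2 + \left(\left(-36 + 6 A\right) + 2\right) = -2 + \left(-34 + 6 A\right) = -36 + 6 A$)
$Y{\left(m{\left(\left(1^{2} - 1\right) \left(-3\right) \right)},297 \right)} + 326389 = \left(-36 + 6 \left(1^{2} - 1\right) \left(-3\right)\right) + 326389 = \left(-36 + 6 \left(1 - 1\right) \left(-3\right)\right) + 326389 = \left(-36 + 6 \cdot 0 \left(-3\right)\right) + 326389 = \left(-36 + 6 \cdot 0\right) + 326389 = \left(-36 + 0\right) + 326389 = -36 + 326389 = 326353$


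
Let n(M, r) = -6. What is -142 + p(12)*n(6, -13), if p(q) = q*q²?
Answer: -10510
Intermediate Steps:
p(q) = q³
-142 + p(12)*n(6, -13) = -142 + 12³*(-6) = -142 + 1728*(-6) = -142 - 10368 = -10510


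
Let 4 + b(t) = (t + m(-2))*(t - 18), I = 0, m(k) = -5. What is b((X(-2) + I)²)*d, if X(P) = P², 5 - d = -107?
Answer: -2912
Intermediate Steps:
d = 112 (d = 5 - 1*(-107) = 5 + 107 = 112)
b(t) = -4 + (-18 + t)*(-5 + t) (b(t) = -4 + (t - 5)*(t - 18) = -4 + (-5 + t)*(-18 + t) = -4 + (-18 + t)*(-5 + t))
b((X(-2) + I)²)*d = (86 + (((-2)² + 0)²)² - 23*((-2)² + 0)²)*112 = (86 + ((4 + 0)²)² - 23*(4 + 0)²)*112 = (86 + (4²)² - 23*4²)*112 = (86 + 16² - 23*16)*112 = (86 + 256 - 368)*112 = -26*112 = -2912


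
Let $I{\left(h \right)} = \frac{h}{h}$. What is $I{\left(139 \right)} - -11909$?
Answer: $11910$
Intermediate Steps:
$I{\left(h \right)} = 1$
$I{\left(139 \right)} - -11909 = 1 - -11909 = 1 + 11909 = 11910$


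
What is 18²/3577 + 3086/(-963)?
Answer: -10726610/3444651 ≈ -3.1140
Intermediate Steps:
18²/3577 + 3086/(-963) = 324*(1/3577) + 3086*(-1/963) = 324/3577 - 3086/963 = -10726610/3444651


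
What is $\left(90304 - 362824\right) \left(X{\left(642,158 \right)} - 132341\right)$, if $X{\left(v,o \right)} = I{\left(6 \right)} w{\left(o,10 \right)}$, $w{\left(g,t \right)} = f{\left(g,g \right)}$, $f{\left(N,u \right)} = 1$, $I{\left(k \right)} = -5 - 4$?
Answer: $36068022000$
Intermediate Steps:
$I{\left(k \right)} = -9$
$w{\left(g,t \right)} = 1$
$X{\left(v,o \right)} = -9$ ($X{\left(v,o \right)} = \left(-9\right) 1 = -9$)
$\left(90304 - 362824\right) \left(X{\left(642,158 \right)} - 132341\right) = \left(90304 - 362824\right) \left(-9 - 132341\right) = \left(-272520\right) \left(-132350\right) = 36068022000$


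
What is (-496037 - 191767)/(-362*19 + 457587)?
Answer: -687804/450709 ≈ -1.5260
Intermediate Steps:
(-496037 - 191767)/(-362*19 + 457587) = -687804/(-6878 + 457587) = -687804/450709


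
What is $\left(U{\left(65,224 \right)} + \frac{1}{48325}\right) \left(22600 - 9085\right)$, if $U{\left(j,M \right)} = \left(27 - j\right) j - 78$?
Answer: $- \frac{332826063597}{9665} \approx -3.4436 \cdot 10^{7}$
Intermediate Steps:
$U{\left(j,M \right)} = -78 + j \left(27 - j\right)$ ($U{\left(j,M \right)} = j \left(27 - j\right) - 78 = -78 + j \left(27 - j\right)$)
$\left(U{\left(65,224 \right)} + \frac{1}{48325}\right) \left(22600 - 9085\right) = \left(\left(-78 - 65^{2} + 27 \cdot 65\right) + \frac{1}{48325}\right) \left(22600 - 9085\right) = \left(\left(-78 - 4225 + 1755\right) + \frac{1}{48325}\right) 13515 = \left(-2548 + \frac{1}{48325}\right) 13515 = \left(- \frac{123132099}{48325}\right) 13515 = - \frac{332826063597}{9665}$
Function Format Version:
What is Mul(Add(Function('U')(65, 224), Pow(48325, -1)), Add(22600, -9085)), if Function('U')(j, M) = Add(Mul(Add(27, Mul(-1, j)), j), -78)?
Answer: Rational(-332826063597, 9665) ≈ -3.4436e+7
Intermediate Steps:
Function('U')(j, M) = Add(-78, Mul(j, Add(27, Mul(-1, j)))) (Function('U')(j, M) = Add(Mul(j, Add(27, Mul(-1, j))), -78) = Add(-78, Mul(j, Add(27, Mul(-1, j)))))
Mul(Add(Function('U')(65, 224), Pow(48325, -1)), Add(22600, -9085)) = Mul(Add(Add(-78, Mul(-1, Pow(65, 2)), Mul(27, 65)), Pow(48325, -1)), Add(22600, -9085)) = Mul(Add(Add(-78, Mul(-1, 4225), 1755), Rational(1, 48325)), 13515) = Mul(Add(Add(-78, -4225, 1755), Rational(1, 48325)), 13515) = Mul(Add(-2548, Rational(1, 48325)), 13515) = Mul(Rational(-123132099, 48325), 13515) = Rational(-332826063597, 9665)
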